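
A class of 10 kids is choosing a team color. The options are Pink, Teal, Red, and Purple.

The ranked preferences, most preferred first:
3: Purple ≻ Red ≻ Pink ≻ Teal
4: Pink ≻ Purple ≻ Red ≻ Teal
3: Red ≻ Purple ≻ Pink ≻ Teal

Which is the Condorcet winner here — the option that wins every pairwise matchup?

Purple

Purple vs Pink: 6–4
Purple vs Teal: 10–0
Purple vs Red: 7–3
Purple beats every other option.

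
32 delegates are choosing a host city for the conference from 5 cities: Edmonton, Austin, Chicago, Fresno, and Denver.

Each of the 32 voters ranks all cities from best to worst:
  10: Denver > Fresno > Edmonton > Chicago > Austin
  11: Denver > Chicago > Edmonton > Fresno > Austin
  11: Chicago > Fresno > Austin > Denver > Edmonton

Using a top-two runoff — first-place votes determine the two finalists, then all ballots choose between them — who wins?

Denver

Round 1 first-place votes: Edmonton 0, Austin 0, Chicago 11, Fresno 0, Denver 21. Denver and Chicago advance.
Runoff: Denver is ranked above Chicago on 21 ballots, Chicago above Denver on 11.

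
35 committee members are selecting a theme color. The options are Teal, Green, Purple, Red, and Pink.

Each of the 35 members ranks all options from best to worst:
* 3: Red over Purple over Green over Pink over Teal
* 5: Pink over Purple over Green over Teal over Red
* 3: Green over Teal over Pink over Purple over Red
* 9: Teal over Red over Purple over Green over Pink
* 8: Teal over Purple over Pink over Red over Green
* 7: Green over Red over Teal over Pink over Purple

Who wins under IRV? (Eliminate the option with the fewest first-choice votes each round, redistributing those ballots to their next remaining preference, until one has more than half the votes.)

Green

Round 1: Teal 17, Green 10, Purple 0, Red 3, Pink 5. Purple eliminated.
Round 2: Teal 17, Green 10, Red 3, Pink 5. Red eliminated.
Round 3: Teal 17, Green 13, Pink 5. Pink eliminated.
Round 4: Teal 17, Green 18. Green has a majority (≥18).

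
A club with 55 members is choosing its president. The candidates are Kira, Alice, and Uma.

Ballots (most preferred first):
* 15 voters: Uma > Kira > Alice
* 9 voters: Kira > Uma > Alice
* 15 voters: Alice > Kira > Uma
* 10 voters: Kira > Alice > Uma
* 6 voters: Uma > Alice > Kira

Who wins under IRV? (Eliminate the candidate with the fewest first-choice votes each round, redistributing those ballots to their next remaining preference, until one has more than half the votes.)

Round 1: Kira 19, Alice 15, Uma 21. Alice eliminated.
Round 2: Kira 34, Uma 21. Kira has a majority (≥28).

Kira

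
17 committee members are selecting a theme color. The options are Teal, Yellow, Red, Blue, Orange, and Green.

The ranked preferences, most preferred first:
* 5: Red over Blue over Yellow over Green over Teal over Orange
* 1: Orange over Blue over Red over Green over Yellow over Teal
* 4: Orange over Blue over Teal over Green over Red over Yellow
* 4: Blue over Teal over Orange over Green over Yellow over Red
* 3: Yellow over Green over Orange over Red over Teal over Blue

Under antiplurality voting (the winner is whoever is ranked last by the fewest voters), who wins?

Green

Last-place votes: Teal 1, Yellow 4, Red 4, Blue 3, Orange 5, Green 0.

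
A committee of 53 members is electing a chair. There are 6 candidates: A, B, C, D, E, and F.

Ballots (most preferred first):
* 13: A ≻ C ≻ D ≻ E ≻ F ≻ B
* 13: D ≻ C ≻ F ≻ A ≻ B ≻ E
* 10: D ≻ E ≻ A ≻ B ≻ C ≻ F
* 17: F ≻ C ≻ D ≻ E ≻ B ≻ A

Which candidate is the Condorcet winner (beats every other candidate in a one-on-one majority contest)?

C vs A: 30–23
C vs B: 43–10
C vs D: 30–23
C vs E: 43–10
C vs F: 36–17
C beats every other candidate.

C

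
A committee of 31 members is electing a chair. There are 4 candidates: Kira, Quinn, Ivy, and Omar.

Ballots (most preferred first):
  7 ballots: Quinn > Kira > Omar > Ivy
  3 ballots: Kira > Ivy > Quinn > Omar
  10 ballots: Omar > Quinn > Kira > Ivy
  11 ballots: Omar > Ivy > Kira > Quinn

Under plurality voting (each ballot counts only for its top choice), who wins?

Omar

First-place votes: Kira 3, Quinn 7, Ivy 0, Omar 21.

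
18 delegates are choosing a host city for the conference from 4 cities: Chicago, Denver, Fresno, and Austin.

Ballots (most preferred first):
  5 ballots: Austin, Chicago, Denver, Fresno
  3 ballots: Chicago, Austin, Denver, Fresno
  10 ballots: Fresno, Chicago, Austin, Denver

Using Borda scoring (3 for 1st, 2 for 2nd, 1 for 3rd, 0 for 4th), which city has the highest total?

Chicago

Chicago: 5×2 + 3×3 + 10×2 = 39
Denver: 5×1 + 3×1 + 10×0 = 8
Fresno: 5×0 + 3×0 + 10×3 = 30
Austin: 5×3 + 3×2 + 10×1 = 31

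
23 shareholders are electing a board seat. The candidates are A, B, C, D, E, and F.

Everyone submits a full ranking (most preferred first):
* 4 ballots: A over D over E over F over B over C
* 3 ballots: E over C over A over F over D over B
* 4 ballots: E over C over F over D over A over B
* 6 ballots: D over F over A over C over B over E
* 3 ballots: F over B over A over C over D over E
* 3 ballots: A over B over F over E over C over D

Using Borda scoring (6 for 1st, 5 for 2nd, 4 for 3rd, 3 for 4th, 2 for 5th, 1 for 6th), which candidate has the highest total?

A: 4×6 + 3×4 + 4×2 + 6×4 + 3×4 + 3×6 = 98
B: 4×2 + 3×1 + 4×1 + 6×2 + 3×5 + 3×5 = 57
C: 4×1 + 3×5 + 4×5 + 6×3 + 3×3 + 3×2 = 72
D: 4×5 + 3×2 + 4×3 + 6×6 + 3×2 + 3×1 = 83
E: 4×4 + 3×6 + 4×6 + 6×1 + 3×1 + 3×3 = 76
F: 4×3 + 3×3 + 4×4 + 6×5 + 3×6 + 3×4 = 97

A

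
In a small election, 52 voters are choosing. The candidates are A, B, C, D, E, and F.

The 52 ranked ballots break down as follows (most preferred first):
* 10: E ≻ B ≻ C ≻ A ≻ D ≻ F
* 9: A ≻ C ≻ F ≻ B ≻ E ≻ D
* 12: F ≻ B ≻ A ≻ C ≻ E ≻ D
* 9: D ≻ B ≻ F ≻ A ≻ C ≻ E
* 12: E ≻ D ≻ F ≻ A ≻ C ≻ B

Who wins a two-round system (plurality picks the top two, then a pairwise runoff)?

F

Round 1 first-place votes: A 9, B 0, C 0, D 9, E 22, F 12. E and F advance.
Runoff: E is ranked above F on 22 ballots, F above E on 30.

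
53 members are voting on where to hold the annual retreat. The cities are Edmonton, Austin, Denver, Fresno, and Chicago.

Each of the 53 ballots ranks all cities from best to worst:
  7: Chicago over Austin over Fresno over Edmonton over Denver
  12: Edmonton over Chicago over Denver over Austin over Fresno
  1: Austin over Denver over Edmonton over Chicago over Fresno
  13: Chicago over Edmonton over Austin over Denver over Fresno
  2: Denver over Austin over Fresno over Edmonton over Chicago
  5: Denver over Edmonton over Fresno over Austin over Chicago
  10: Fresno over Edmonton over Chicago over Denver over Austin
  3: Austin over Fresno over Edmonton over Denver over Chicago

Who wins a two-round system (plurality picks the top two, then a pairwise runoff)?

Edmonton

Round 1 first-place votes: Edmonton 12, Austin 4, Denver 7, Fresno 10, Chicago 20. Chicago and Edmonton advance.
Runoff: Chicago is ranked above Edmonton on 20 ballots, Edmonton above Chicago on 33.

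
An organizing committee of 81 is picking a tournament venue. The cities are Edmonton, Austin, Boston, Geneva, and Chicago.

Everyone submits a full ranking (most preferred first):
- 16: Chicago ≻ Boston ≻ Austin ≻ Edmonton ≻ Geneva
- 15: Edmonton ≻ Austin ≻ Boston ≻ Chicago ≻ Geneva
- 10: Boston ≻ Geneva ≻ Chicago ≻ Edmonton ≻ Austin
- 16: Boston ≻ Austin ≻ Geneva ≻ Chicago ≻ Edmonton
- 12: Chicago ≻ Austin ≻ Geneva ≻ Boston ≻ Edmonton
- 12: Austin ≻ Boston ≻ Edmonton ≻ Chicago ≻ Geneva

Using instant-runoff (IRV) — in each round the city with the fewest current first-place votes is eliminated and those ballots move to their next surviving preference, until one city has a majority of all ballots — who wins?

Round 1: Edmonton 15, Austin 12, Boston 26, Geneva 0, Chicago 28. Geneva eliminated.
Round 2: Edmonton 15, Austin 12, Boston 26, Chicago 28. Austin eliminated.
Round 3: Edmonton 15, Boston 38, Chicago 28. Edmonton eliminated.
Round 4: Boston 53, Chicago 28. Boston has a majority (≥41).

Boston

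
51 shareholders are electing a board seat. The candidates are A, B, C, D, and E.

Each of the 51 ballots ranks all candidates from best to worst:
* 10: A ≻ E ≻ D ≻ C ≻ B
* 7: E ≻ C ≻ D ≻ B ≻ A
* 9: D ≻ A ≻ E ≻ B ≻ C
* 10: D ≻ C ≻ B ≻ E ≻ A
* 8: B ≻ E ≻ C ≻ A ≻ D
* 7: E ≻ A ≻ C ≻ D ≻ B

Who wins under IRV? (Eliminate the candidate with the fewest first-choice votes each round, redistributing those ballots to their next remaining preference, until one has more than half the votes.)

Round 1: A 10, B 8, C 0, D 19, E 14. C eliminated.
Round 2: A 10, B 8, D 19, E 14. B eliminated.
Round 3: A 10, D 19, E 22. A eliminated.
Round 4: D 19, E 32. E has a majority (≥26).

E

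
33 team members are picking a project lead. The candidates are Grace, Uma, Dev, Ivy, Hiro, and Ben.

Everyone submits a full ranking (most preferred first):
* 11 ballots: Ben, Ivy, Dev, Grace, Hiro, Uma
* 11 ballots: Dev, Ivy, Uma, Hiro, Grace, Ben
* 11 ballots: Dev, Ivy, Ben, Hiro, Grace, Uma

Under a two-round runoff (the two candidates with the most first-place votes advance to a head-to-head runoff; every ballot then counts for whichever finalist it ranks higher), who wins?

Dev

Round 1 first-place votes: Grace 0, Uma 0, Dev 22, Ivy 0, Hiro 0, Ben 11. Dev and Ben advance.
Runoff: Dev is ranked above Ben on 22 ballots, Ben above Dev on 11.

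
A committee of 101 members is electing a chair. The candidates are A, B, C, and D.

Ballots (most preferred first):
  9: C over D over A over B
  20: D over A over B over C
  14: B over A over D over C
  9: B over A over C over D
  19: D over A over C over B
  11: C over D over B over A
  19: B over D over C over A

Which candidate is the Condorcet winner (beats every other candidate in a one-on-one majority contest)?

D vs A: 78–23
D vs B: 59–42
D vs C: 72–29
D beats every other candidate.

D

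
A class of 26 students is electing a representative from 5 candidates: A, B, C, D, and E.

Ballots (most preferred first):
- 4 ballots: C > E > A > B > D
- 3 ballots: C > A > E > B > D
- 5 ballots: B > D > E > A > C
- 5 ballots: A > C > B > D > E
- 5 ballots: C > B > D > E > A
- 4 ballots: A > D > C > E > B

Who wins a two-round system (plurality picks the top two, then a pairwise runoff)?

A

Round 1 first-place votes: A 9, B 5, C 12, D 0, E 0. C and A advance.
Runoff: C is ranked above A on 12 ballots, A above C on 14.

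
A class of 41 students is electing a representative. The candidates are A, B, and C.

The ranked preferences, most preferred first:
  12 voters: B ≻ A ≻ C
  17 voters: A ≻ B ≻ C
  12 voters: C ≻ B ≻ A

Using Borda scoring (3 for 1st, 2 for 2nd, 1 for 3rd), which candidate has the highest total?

A: 12×2 + 17×3 + 12×1 = 87
B: 12×3 + 17×2 + 12×2 = 94
C: 12×1 + 17×1 + 12×3 = 65

B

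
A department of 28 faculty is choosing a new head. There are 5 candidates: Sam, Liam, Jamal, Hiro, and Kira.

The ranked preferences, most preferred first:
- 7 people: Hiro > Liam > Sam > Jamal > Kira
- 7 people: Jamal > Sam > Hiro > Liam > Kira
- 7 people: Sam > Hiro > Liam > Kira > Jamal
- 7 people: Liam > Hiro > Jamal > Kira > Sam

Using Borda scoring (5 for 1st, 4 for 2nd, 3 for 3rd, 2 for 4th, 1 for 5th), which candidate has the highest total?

Hiro

Sam: 7×3 + 7×4 + 7×5 + 7×1 = 91
Liam: 7×4 + 7×2 + 7×3 + 7×5 = 98
Jamal: 7×2 + 7×5 + 7×1 + 7×3 = 77
Hiro: 7×5 + 7×3 + 7×4 + 7×4 = 112
Kira: 7×1 + 7×1 + 7×2 + 7×2 = 42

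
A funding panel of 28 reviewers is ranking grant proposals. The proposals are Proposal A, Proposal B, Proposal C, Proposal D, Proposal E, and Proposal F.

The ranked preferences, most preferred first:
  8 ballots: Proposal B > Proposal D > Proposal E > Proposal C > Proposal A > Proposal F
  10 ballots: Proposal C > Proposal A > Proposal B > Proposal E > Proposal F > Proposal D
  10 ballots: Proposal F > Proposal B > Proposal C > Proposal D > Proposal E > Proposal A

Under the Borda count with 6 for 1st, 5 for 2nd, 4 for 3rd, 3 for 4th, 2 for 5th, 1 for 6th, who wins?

Proposal A: 8×2 + 10×5 + 10×1 = 76
Proposal B: 8×6 + 10×4 + 10×5 = 138
Proposal C: 8×3 + 10×6 + 10×4 = 124
Proposal D: 8×5 + 10×1 + 10×3 = 80
Proposal E: 8×4 + 10×3 + 10×2 = 82
Proposal F: 8×1 + 10×2 + 10×6 = 88

Proposal B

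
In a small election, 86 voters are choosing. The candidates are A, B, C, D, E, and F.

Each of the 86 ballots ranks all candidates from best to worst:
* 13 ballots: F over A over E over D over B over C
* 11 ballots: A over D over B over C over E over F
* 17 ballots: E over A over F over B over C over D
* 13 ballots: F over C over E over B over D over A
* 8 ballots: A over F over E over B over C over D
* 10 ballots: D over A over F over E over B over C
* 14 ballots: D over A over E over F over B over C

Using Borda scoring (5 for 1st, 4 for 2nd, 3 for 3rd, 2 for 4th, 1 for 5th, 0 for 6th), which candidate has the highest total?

A

A: 13×4 + 11×5 + 17×4 + 13×0 + 8×5 + 10×4 + 14×4 = 311
B: 13×1 + 11×3 + 17×2 + 13×2 + 8×2 + 10×1 + 14×1 = 146
C: 13×0 + 11×2 + 17×1 + 13×4 + 8×1 + 10×0 + 14×0 = 99
D: 13×2 + 11×4 + 17×0 + 13×1 + 8×0 + 10×5 + 14×5 = 203
E: 13×3 + 11×1 + 17×5 + 13×3 + 8×3 + 10×2 + 14×3 = 260
F: 13×5 + 11×0 + 17×3 + 13×5 + 8×4 + 10×3 + 14×2 = 271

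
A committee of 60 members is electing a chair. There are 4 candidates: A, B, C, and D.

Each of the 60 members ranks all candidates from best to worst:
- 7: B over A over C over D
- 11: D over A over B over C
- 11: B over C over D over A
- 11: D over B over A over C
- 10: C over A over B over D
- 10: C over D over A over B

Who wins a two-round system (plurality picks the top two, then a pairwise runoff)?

C

Round 1 first-place votes: A 0, B 18, C 20, D 22. D and C advance.
Runoff: D is ranked above C on 22 ballots, C above D on 38.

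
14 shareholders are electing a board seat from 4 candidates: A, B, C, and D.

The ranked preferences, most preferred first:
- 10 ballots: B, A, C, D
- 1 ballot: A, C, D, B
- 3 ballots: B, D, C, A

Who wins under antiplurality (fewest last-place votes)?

C

Last-place votes: A 3, B 1, C 0, D 10.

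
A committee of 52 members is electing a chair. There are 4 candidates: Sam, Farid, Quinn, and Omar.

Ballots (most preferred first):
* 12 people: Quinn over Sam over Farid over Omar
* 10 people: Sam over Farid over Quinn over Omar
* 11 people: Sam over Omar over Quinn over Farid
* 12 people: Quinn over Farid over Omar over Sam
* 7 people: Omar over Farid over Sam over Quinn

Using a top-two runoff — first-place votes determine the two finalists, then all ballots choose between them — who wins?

Round 1 first-place votes: Sam 21, Farid 0, Quinn 24, Omar 7. Quinn and Sam advance.
Runoff: Quinn is ranked above Sam on 24 ballots, Sam above Quinn on 28.

Sam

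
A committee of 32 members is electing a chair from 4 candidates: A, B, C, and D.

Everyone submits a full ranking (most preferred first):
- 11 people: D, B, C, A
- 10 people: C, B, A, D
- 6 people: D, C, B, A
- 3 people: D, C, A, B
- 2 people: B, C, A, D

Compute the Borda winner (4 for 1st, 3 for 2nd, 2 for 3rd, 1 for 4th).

C

A: 11×1 + 10×2 + 6×1 + 3×2 + 2×2 = 47
B: 11×3 + 10×3 + 6×2 + 3×1 + 2×4 = 86
C: 11×2 + 10×4 + 6×3 + 3×3 + 2×3 = 95
D: 11×4 + 10×1 + 6×4 + 3×4 + 2×1 = 92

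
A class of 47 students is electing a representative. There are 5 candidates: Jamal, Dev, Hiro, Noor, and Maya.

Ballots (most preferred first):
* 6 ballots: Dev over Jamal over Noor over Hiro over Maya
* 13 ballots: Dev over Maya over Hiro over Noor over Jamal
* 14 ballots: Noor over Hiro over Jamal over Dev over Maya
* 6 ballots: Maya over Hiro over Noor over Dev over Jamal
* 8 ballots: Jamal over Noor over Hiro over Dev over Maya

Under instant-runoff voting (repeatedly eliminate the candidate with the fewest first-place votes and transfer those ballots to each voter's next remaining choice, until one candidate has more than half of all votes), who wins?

Noor

Round 1: Jamal 8, Dev 19, Hiro 0, Noor 14, Maya 6. Hiro eliminated.
Round 2: Jamal 8, Dev 19, Noor 14, Maya 6. Maya eliminated.
Round 3: Jamal 8, Dev 19, Noor 20. Jamal eliminated.
Round 4: Dev 19, Noor 28. Noor has a majority (≥24).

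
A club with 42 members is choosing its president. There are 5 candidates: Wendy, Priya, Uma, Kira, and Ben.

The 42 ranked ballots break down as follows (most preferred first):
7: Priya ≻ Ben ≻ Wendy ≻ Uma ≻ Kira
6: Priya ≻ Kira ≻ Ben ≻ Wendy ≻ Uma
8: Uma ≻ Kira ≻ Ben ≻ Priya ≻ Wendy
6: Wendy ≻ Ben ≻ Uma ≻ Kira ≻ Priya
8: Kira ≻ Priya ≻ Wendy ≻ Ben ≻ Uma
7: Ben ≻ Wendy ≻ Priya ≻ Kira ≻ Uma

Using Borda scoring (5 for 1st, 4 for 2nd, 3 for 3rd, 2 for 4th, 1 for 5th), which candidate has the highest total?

Ben

Wendy: 7×3 + 6×2 + 8×1 + 6×5 + 8×3 + 7×4 = 123
Priya: 7×5 + 6×5 + 8×2 + 6×1 + 8×4 + 7×3 = 140
Uma: 7×2 + 6×1 + 8×5 + 6×3 + 8×1 + 7×1 = 93
Kira: 7×1 + 6×4 + 8×4 + 6×2 + 8×5 + 7×2 = 129
Ben: 7×4 + 6×3 + 8×3 + 6×4 + 8×2 + 7×5 = 145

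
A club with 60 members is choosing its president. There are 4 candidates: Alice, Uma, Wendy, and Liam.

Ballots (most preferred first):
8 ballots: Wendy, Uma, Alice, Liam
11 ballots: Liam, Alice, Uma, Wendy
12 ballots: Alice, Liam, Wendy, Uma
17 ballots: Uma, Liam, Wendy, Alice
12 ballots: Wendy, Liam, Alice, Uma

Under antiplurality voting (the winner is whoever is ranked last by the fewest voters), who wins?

Liam

Last-place votes: Alice 17, Uma 24, Wendy 11, Liam 8.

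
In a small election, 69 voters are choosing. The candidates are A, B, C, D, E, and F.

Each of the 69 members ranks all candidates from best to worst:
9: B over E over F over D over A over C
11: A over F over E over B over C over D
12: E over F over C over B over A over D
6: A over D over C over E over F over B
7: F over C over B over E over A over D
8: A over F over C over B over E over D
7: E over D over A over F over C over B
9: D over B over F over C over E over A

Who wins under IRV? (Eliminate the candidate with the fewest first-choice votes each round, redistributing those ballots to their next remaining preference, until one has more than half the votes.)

B

Round 1: A 25, B 9, C 0, D 9, E 19, F 7. C eliminated.
Round 2: A 25, B 9, D 9, E 19, F 7. F eliminated.
Round 3: A 25, B 16, D 9, E 19. D eliminated.
Round 4: A 25, B 25, E 19. E eliminated.
Round 5: A 32, B 37. B has a majority (≥35).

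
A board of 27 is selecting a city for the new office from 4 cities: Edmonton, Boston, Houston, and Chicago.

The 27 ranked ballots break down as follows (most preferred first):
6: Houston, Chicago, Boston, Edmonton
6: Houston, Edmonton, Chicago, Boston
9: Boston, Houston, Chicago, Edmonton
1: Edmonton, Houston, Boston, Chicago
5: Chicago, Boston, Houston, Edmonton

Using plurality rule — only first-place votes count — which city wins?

Houston

First-place votes: Edmonton 1, Boston 9, Houston 12, Chicago 5.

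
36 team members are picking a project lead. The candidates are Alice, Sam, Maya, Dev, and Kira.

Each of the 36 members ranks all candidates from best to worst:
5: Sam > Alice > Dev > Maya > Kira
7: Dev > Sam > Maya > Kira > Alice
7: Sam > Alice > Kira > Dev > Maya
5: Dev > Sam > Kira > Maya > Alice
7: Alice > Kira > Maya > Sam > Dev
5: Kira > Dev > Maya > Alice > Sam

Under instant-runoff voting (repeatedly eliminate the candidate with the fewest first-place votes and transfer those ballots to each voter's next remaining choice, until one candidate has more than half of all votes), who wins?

Sam

Round 1: Alice 7, Sam 12, Maya 0, Dev 12, Kira 5. Maya eliminated.
Round 2: Alice 7, Sam 12, Dev 12, Kira 5. Kira eliminated.
Round 3: Alice 7, Sam 12, Dev 17. Alice eliminated.
Round 4: Sam 19, Dev 17. Sam has a majority (≥19).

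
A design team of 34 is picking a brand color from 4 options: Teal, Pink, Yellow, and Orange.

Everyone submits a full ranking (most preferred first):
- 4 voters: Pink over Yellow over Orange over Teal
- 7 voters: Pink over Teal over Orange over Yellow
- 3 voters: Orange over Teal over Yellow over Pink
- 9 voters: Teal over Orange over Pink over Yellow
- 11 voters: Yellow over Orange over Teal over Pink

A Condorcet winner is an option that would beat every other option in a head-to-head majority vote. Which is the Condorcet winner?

Orange vs Teal: 18–16
Orange vs Pink: 23–11
Orange vs Yellow: 19–15
Orange beats every other option.

Orange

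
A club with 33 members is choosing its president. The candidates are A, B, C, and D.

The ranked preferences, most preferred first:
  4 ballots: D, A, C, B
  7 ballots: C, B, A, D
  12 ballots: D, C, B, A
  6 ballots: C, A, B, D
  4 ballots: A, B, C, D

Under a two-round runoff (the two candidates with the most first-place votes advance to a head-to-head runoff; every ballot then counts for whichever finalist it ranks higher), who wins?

Round 1 first-place votes: A 4, B 0, C 13, D 16. D and C advance.
Runoff: D is ranked above C on 16 ballots, C above D on 17.

C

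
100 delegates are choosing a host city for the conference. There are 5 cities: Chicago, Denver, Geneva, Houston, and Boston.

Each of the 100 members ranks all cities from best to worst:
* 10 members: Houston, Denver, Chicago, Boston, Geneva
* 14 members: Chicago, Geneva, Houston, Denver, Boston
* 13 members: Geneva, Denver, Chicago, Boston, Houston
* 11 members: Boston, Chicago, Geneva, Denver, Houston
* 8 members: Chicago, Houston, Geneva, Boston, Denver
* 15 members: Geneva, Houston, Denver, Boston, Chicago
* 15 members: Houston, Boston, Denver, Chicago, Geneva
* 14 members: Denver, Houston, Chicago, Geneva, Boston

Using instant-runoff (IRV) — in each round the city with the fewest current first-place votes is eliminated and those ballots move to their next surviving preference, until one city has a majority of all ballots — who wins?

Round 1: Chicago 22, Denver 14, Geneva 28, Houston 25, Boston 11. Boston eliminated.
Round 2: Chicago 33, Denver 14, Geneva 28, Houston 25. Denver eliminated.
Round 3: Chicago 33, Geneva 28, Houston 39. Geneva eliminated.
Round 4: Chicago 46, Houston 54. Houston has a majority (≥51).

Houston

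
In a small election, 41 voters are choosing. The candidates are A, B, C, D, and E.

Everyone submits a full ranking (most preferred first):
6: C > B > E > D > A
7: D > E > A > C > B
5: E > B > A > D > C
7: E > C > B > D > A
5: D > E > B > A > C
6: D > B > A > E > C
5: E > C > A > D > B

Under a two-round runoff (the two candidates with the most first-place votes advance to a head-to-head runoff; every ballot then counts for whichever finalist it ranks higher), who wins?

E

Round 1 first-place votes: A 0, B 0, C 6, D 18, E 17. D and E advance.
Runoff: D is ranked above E on 18 ballots, E above D on 23.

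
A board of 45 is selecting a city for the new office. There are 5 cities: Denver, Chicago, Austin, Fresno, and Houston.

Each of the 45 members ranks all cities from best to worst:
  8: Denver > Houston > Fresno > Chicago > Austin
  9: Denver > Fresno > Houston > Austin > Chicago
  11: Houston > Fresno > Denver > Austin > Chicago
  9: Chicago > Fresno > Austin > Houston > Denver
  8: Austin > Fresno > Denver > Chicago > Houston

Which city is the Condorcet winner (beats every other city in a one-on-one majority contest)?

Fresno

Fresno vs Denver: 28–17
Fresno vs Chicago: 36–9
Fresno vs Austin: 37–8
Fresno vs Houston: 26–19
Fresno beats every other city.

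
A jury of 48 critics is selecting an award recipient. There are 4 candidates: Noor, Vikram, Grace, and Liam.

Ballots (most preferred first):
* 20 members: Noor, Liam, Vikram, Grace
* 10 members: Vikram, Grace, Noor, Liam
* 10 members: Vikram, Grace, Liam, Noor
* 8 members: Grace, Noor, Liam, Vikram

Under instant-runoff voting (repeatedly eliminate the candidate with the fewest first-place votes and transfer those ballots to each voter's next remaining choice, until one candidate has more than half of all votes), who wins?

Round 1: Noor 20, Vikram 20, Grace 8, Liam 0. Liam eliminated.
Round 2: Noor 20, Vikram 20, Grace 8. Grace eliminated.
Round 3: Noor 28, Vikram 20. Noor has a majority (≥25).

Noor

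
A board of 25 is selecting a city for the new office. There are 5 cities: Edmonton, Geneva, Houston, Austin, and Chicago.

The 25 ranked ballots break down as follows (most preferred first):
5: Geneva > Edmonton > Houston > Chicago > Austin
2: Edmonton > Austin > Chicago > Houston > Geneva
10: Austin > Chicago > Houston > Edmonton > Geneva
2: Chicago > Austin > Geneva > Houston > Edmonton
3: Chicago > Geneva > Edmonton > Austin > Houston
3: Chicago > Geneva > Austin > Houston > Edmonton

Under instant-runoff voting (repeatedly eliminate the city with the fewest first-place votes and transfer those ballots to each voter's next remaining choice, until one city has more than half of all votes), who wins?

Chicago

Round 1: Edmonton 2, Geneva 5, Houston 0, Austin 10, Chicago 8. Houston eliminated.
Round 2: Edmonton 2, Geneva 5, Austin 10, Chicago 8. Edmonton eliminated.
Round 3: Geneva 5, Austin 12, Chicago 8. Geneva eliminated.
Round 4: Austin 12, Chicago 13. Chicago has a majority (≥13).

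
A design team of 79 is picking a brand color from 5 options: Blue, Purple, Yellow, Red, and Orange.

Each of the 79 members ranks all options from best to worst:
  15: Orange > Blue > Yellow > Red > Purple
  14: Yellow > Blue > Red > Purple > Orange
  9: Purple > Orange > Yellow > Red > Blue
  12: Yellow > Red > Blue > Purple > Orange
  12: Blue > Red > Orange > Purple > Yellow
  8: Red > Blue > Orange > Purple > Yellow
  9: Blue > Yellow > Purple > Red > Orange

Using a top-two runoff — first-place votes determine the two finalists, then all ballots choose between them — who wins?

Round 1 first-place votes: Blue 21, Purple 9, Yellow 26, Red 8, Orange 15. Yellow and Blue advance.
Runoff: Yellow is ranked above Blue on 35 ballots, Blue above Yellow on 44.

Blue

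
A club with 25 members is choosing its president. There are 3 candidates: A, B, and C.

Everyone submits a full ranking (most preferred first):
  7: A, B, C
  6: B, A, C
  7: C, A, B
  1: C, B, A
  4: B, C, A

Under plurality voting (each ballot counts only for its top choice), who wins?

B

First-place votes: A 7, B 10, C 8.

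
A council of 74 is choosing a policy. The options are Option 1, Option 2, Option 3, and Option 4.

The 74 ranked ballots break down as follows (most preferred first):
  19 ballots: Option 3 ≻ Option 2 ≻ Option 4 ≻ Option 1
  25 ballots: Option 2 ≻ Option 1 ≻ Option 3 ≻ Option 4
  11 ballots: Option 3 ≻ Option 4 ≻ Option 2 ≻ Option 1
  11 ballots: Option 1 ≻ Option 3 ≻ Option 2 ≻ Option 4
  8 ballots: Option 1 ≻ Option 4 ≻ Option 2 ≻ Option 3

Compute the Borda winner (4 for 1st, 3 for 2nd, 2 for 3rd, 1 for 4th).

Option 2

Option 1: 19×1 + 25×3 + 11×1 + 11×4 + 8×4 = 181
Option 2: 19×3 + 25×4 + 11×2 + 11×2 + 8×2 = 217
Option 3: 19×4 + 25×2 + 11×4 + 11×3 + 8×1 = 211
Option 4: 19×2 + 25×1 + 11×3 + 11×1 + 8×3 = 131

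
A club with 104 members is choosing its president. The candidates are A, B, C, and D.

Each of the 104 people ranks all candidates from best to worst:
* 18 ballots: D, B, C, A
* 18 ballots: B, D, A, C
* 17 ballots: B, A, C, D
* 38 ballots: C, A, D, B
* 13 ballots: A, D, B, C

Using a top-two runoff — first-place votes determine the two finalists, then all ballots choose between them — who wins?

B

Round 1 first-place votes: A 13, B 35, C 38, D 18. C and B advance.
Runoff: C is ranked above B on 38 ballots, B above C on 66.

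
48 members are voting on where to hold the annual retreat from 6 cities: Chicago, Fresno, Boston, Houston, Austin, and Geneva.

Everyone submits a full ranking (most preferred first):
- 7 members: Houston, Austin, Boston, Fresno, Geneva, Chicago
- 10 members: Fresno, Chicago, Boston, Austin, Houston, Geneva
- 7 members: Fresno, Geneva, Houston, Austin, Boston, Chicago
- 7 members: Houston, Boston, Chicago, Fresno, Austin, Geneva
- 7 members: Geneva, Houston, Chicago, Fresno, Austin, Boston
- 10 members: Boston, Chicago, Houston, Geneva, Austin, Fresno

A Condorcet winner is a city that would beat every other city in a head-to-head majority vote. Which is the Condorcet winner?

Houston

Houston vs Chicago: 28–20
Houston vs Fresno: 31–17
Houston vs Boston: 28–20
Houston vs Austin: 38–10
Houston vs Geneva: 34–14
Houston beats every other city.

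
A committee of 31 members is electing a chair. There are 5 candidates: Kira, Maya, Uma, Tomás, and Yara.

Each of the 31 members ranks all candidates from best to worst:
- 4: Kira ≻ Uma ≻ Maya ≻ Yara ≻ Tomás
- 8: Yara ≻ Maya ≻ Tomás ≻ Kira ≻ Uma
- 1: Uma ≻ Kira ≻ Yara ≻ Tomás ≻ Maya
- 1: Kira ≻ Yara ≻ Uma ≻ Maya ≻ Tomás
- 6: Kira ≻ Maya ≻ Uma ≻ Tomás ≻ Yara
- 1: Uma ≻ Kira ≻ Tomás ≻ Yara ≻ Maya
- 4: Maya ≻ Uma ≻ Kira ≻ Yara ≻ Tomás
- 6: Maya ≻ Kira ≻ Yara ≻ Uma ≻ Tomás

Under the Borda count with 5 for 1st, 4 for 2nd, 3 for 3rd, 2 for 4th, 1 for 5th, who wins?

Kira: 4×5 + 8×2 + 1×4 + 1×5 + 6×5 + 1×4 + 4×3 + 6×4 = 115
Maya: 4×3 + 8×4 + 1×1 + 1×2 + 6×4 + 1×1 + 4×5 + 6×5 = 122
Uma: 4×4 + 8×1 + 1×5 + 1×3 + 6×3 + 1×5 + 4×4 + 6×2 = 83
Tomás: 4×1 + 8×3 + 1×2 + 1×1 + 6×2 + 1×3 + 4×1 + 6×1 = 56
Yara: 4×2 + 8×5 + 1×3 + 1×4 + 6×1 + 1×2 + 4×2 + 6×3 = 89

Maya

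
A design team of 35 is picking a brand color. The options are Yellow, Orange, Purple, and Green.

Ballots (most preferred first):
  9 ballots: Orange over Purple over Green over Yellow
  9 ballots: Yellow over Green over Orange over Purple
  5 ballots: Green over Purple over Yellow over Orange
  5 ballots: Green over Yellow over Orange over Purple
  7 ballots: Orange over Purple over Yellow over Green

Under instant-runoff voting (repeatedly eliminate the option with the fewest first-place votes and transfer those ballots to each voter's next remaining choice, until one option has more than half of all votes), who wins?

Green

Round 1: Yellow 9, Orange 16, Purple 0, Green 10. Purple eliminated.
Round 2: Yellow 9, Orange 16, Green 10. Yellow eliminated.
Round 3: Orange 16, Green 19. Green has a majority (≥18).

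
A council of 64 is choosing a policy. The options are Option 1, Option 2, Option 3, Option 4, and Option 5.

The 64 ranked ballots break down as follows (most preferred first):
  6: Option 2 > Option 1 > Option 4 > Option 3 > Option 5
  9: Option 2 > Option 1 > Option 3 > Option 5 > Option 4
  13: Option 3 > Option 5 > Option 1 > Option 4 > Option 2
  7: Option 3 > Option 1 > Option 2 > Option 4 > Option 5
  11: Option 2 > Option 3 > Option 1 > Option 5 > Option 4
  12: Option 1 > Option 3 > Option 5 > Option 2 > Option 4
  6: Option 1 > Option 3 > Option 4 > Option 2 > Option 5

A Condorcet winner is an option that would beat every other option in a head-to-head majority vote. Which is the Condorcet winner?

Option 1 vs Option 2: 38–26
Option 1 vs Option 3: 33–31
Option 1 vs Option 4: 64–0
Option 1 vs Option 5: 51–13
Option 1 beats every other option.

Option 1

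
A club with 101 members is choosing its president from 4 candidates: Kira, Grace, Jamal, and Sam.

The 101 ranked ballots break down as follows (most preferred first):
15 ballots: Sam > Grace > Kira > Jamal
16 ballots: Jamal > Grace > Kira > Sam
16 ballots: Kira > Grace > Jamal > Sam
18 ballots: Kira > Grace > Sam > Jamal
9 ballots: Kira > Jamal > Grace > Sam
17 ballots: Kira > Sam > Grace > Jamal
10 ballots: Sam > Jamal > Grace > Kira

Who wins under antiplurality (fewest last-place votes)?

Last-place votes: Kira 10, Grace 0, Jamal 50, Sam 41.

Grace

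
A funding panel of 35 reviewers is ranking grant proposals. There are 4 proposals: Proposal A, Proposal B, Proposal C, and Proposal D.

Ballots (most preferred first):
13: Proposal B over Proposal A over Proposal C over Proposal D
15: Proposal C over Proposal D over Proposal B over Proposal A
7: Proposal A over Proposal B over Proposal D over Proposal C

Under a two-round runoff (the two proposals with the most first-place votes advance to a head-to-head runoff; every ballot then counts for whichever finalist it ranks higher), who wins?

Round 1 first-place votes: Proposal A 7, Proposal B 13, Proposal C 15, Proposal D 0. Proposal C and Proposal B advance.
Runoff: Proposal C is ranked above Proposal B on 15 ballots, Proposal B above Proposal C on 20.

Proposal B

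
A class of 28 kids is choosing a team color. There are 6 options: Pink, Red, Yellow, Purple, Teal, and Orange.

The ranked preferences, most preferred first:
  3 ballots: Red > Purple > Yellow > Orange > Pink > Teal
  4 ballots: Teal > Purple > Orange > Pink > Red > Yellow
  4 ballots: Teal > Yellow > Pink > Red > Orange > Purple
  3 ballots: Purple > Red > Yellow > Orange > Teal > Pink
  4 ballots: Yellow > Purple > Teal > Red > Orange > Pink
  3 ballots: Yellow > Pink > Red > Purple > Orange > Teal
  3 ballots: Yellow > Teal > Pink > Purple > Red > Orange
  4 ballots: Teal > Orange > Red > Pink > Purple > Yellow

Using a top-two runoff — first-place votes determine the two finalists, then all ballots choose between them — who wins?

Round 1 first-place votes: Pink 0, Red 3, Yellow 10, Purple 3, Teal 12, Orange 0. Teal and Yellow advance.
Runoff: Teal is ranked above Yellow on 12 ballots, Yellow above Teal on 16.

Yellow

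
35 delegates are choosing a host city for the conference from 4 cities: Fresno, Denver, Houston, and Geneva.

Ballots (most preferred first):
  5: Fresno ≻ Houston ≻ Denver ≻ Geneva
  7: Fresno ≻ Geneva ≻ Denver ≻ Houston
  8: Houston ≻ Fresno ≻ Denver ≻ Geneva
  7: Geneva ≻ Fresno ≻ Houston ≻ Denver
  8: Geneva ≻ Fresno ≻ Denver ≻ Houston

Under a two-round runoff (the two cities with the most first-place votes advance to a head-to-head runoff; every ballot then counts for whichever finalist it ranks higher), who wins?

Fresno

Round 1 first-place votes: Fresno 12, Denver 0, Houston 8, Geneva 15. Geneva and Fresno advance.
Runoff: Geneva is ranked above Fresno on 15 ballots, Fresno above Geneva on 20.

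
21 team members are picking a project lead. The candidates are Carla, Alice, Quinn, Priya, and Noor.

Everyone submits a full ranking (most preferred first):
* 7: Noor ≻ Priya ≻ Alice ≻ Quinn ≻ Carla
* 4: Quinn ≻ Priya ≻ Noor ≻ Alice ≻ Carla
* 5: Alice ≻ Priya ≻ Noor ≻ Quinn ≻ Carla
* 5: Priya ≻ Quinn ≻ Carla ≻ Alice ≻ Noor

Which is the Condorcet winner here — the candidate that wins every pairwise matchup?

Priya vs Carla: 21–0
Priya vs Alice: 16–5
Priya vs Quinn: 17–4
Priya vs Noor: 14–7
Priya beats every other candidate.

Priya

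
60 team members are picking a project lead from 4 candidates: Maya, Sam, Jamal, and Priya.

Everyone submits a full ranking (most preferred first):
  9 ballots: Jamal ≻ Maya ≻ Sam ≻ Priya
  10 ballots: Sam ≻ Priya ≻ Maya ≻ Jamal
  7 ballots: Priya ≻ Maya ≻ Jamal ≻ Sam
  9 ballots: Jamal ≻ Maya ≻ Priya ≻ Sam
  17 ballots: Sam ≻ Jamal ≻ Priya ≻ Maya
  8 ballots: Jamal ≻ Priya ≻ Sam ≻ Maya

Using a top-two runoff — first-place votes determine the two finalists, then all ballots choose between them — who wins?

Jamal

Round 1 first-place votes: Maya 0, Sam 27, Jamal 26, Priya 7. Sam and Jamal advance.
Runoff: Sam is ranked above Jamal on 27 ballots, Jamal above Sam on 33.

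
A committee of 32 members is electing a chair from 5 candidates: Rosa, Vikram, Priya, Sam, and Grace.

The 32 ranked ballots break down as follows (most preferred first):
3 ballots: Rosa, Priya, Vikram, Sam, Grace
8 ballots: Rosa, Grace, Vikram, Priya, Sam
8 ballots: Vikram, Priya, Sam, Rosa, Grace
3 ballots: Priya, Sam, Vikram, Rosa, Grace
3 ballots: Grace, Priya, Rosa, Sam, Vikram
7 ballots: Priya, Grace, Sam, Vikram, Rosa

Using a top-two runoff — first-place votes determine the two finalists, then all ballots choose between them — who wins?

Round 1 first-place votes: Rosa 11, Vikram 8, Priya 10, Sam 0, Grace 3. Rosa and Priya advance.
Runoff: Rosa is ranked above Priya on 11 ballots, Priya above Rosa on 21.

Priya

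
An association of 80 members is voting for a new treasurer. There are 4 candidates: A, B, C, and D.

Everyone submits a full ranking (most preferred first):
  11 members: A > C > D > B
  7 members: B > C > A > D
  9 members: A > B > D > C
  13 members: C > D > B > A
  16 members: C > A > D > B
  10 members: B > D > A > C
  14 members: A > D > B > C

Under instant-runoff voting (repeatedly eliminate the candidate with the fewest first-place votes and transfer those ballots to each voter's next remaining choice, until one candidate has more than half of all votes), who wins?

A

Round 1: A 34, B 17, C 29, D 0. D eliminated.
Round 2: A 34, B 17, C 29. B eliminated.
Round 3: A 44, C 36. A has a majority (≥41).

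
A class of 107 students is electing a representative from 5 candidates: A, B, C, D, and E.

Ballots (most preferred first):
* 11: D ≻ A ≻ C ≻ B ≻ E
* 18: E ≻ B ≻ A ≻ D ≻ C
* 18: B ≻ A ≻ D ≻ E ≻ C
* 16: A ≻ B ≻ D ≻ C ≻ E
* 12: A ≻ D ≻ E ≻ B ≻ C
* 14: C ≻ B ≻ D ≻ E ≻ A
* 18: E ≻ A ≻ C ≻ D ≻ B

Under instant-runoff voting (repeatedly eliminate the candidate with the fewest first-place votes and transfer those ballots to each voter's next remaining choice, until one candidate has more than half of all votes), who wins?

A

Round 1: A 28, B 18, C 14, D 11, E 36. D eliminated.
Round 2: A 39, B 18, C 14, E 36. C eliminated.
Round 3: A 39, B 32, E 36. B eliminated.
Round 4: A 57, E 50. A has a majority (≥54).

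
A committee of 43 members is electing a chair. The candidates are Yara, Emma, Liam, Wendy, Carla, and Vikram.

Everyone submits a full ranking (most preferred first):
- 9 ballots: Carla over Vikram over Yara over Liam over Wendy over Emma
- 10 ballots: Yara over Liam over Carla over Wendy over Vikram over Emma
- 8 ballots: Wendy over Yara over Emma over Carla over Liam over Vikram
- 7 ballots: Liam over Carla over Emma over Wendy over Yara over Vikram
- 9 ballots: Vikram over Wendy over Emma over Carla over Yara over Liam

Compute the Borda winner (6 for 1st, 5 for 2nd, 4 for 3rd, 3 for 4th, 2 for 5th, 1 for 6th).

Carla

Yara: 9×4 + 10×6 + 8×5 + 7×2 + 9×2 = 168
Emma: 9×1 + 10×1 + 8×4 + 7×4 + 9×4 = 115
Liam: 9×3 + 10×5 + 8×2 + 7×6 + 9×1 = 144
Wendy: 9×2 + 10×3 + 8×6 + 7×3 + 9×5 = 162
Carla: 9×6 + 10×4 + 8×3 + 7×5 + 9×3 = 180
Vikram: 9×5 + 10×2 + 8×1 + 7×1 + 9×6 = 134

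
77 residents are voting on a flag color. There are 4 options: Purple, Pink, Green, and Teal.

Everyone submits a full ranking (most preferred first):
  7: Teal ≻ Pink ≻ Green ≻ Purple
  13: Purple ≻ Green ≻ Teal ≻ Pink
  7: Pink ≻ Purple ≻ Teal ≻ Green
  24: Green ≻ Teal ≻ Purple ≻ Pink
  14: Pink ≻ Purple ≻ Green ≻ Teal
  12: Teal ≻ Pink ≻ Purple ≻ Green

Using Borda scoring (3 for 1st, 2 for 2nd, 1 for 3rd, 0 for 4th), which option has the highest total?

Purple: 7×0 + 13×3 + 7×2 + 24×1 + 14×2 + 12×1 = 117
Pink: 7×2 + 13×0 + 7×3 + 24×0 + 14×3 + 12×2 = 101
Green: 7×1 + 13×2 + 7×0 + 24×3 + 14×1 + 12×0 = 119
Teal: 7×3 + 13×1 + 7×1 + 24×2 + 14×0 + 12×3 = 125

Teal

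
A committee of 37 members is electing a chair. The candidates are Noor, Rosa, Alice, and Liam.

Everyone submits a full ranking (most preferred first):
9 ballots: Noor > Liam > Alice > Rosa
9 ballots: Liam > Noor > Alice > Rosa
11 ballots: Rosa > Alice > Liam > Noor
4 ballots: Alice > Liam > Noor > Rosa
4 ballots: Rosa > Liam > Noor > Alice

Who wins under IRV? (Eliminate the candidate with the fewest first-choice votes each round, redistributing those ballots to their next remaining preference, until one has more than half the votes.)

Liam

Round 1: Noor 9, Rosa 15, Alice 4, Liam 9. Alice eliminated.
Round 2: Noor 9, Rosa 15, Liam 13. Noor eliminated.
Round 3: Rosa 15, Liam 22. Liam has a majority (≥19).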